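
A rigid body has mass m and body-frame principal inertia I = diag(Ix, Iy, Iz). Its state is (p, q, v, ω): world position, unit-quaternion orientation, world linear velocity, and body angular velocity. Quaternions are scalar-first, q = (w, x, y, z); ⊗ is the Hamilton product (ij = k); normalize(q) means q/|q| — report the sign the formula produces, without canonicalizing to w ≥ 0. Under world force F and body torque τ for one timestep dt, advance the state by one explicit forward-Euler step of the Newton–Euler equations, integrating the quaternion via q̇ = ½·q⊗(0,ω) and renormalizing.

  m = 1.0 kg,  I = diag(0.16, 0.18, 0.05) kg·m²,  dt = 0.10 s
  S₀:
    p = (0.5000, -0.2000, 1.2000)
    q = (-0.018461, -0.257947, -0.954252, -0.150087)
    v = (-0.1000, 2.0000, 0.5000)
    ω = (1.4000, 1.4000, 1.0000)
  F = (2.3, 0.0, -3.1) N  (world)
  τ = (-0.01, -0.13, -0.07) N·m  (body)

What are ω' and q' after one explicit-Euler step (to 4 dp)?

ω' = (1.5075, 1.2422, 0.7816)
q' = (0.0734, -0.2946, -0.9473, -0.1016)

α = I⁻¹(τ − ω×Iω) = (1.0750, -1.5778, -2.1840)
ω + α·dt = (1.5075, 1.2422, 0.7816)
q⊗(0,ω) = (1.8471656, -0.7699756, 0.0219798, 0.9563660)
updated quaternion q' = (0.0734, -0.2946, -0.9473, -0.1016)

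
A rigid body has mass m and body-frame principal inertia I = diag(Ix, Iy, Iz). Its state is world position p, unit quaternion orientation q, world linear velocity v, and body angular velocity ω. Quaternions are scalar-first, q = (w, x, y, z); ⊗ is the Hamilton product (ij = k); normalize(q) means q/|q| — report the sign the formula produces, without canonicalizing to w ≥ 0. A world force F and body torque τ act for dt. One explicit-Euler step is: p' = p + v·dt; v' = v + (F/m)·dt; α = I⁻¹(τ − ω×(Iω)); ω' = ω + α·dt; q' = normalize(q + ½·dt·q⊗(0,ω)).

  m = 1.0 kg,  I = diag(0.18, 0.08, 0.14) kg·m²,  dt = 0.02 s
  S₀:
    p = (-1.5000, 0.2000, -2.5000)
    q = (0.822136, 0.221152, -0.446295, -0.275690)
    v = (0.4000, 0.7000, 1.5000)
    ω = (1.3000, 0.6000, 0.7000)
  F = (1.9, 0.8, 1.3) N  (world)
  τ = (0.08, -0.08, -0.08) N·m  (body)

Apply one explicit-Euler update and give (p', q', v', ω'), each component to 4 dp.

new position p' = (-1.4920, 0.2140, -2.4700)
new velocity v' = (0.4380, 0.7160, 1.5260)
angular accel α = (0.3044, -1.4550, -0.0143)
ω' = ω + α·dt = (1.3061, 0.5709, 0.6997)
2q̇ = q⊗(0,ω) = (0.1732624, 0.9217843, -0.0199218, 1.2883699)
updated quaternion q' = (0.8238, 0.2303, -0.4464, -0.2628)

p' = (-1.4920, 0.2140, -2.4700)
q' = (0.8238, 0.2303, -0.4464, -0.2628)
v' = (0.4380, 0.7160, 1.5260)
ω' = (1.3061, 0.5709, 0.6997)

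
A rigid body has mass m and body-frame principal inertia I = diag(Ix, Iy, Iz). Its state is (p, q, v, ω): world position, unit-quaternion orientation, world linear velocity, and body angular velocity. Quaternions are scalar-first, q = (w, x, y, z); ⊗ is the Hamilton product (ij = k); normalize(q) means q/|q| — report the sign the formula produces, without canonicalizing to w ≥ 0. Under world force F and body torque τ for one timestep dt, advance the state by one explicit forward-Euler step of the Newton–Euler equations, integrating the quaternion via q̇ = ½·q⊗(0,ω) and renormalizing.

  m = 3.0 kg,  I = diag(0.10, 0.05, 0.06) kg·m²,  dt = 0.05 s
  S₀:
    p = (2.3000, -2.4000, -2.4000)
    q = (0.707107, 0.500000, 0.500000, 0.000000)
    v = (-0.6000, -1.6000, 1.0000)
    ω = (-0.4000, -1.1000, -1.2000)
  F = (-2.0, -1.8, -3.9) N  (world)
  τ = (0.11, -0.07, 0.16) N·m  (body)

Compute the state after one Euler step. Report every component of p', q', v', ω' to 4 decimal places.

ω×(Iω) gyroscopic = (0.0132, 0.0192, -0.0220)
angular accel α = (0.9680, -1.7840, 3.0333)
new body rate ω' = (-0.3516, -1.1892, -1.0483)
2q̇ = q⊗(0,ω) = (0.7500000, -0.8828428, -0.1778177, -1.1985284)
updated quaternion q' = (0.7252, 0.4775, 0.4951, -0.0299)
new position p' = (2.2700, -2.4800, -2.3500)
v' = v + a·dt = (-0.6333, -1.6300, 0.9350)

p' = (2.2700, -2.4800, -2.3500)
q' = (0.7252, 0.4775, 0.4951, -0.0299)
v' = (-0.6333, -1.6300, 0.9350)
ω' = (-0.3516, -1.1892, -1.0483)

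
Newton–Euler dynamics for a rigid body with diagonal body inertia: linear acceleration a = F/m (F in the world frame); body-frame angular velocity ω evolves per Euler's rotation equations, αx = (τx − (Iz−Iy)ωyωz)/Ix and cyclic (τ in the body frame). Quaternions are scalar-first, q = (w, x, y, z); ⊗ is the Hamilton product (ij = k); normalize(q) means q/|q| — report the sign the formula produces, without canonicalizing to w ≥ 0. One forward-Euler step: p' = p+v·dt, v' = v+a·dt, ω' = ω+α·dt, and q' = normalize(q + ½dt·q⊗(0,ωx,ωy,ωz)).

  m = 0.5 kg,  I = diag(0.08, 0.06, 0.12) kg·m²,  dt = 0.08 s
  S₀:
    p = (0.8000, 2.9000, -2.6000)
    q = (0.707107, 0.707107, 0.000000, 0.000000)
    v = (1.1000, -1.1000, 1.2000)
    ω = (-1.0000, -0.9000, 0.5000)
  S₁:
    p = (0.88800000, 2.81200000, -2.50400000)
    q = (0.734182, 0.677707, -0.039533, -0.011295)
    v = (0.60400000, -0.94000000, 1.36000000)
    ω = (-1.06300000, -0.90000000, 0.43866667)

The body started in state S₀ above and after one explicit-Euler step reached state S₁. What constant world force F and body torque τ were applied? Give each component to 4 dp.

Δω = ω₁−ω₀ = (-0.06300000, 0.00000000, -0.06133333)
applied torque τ = (-0.0900, 0.0200, -0.1100)
velocity change Δv = (-0.49600000, 0.16000000, 0.16000000)
F = m·Δv/dt = (-3.1000, 1.0000, 1.0000)

F = (-3.1000, 1.0000, 1.0000)
τ = (-0.0900, 0.0200, -0.1100)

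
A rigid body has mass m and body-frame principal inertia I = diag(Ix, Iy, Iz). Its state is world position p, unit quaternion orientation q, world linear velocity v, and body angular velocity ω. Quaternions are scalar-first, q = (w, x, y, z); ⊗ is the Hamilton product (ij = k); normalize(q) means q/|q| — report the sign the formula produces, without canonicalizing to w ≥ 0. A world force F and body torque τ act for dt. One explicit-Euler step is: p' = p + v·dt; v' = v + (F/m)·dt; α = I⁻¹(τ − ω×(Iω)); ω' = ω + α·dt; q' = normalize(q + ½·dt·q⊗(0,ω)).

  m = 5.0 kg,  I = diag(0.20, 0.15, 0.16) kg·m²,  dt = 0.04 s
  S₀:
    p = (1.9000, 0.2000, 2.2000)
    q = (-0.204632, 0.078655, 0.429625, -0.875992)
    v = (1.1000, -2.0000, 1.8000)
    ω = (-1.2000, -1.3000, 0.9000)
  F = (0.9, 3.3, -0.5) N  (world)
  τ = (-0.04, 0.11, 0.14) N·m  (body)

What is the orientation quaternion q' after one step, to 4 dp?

q' = (-0.1757, 0.0685, 0.4542, -0.8707)

2q̇ = q⊗(0,ω) = (1.4412913, -0.5065687, 1.2464225, 0.2291297)
q' = normalize(q + ½dt·q⊗(0,ω)) = (-0.1757, 0.0685, 0.4542, -0.8707)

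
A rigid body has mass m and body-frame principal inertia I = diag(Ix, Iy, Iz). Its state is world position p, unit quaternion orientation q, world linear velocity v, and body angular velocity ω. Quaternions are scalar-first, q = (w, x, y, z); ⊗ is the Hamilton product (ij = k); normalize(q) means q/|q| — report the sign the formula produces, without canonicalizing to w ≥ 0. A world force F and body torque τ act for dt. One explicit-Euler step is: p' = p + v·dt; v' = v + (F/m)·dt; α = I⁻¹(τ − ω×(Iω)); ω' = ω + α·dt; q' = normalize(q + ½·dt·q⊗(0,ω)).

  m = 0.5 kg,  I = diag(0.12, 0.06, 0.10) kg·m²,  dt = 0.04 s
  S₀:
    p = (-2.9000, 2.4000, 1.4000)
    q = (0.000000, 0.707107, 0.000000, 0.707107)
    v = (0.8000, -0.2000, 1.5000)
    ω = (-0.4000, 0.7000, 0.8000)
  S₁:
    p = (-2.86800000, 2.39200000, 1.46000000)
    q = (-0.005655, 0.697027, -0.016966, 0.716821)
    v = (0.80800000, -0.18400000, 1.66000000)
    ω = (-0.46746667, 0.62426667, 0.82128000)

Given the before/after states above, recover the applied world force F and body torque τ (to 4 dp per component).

F = (0.1000, 0.2000, 2.0000)
τ = (-0.1800, -0.1200, 0.0700)

Δω = ω₁−ω₀ = (-0.06746667, -0.07573333, 0.02128000)
I·α + gyro = (-0.1800, -0.1200, 0.0700)
velocity change Δv = (0.00800000, 0.01600000, 0.16000000)
m·(v₁−v₀)/dt = (0.1000, 0.2000, 2.0000)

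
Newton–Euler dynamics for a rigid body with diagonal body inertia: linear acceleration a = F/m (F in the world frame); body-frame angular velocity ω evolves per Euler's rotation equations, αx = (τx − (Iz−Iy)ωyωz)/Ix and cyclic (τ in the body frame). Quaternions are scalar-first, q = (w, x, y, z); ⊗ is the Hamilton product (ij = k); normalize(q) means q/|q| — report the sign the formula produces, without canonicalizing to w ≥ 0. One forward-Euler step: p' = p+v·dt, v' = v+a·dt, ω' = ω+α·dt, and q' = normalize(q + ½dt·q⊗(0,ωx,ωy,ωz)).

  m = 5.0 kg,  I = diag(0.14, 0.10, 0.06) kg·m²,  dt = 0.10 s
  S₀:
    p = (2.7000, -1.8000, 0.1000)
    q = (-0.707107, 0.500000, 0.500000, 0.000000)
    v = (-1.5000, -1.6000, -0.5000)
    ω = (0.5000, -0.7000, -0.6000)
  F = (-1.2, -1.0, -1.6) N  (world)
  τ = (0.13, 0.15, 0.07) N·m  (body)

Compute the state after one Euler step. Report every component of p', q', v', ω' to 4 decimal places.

p' = (2.5500, -1.9600, 0.0500)
q' = (-0.7011, 0.4667, 0.5390, -0.0088)
v' = (-1.5240, -1.6200, -0.5320)
ω' = (0.6049, -0.5260, -0.5067)

gyro term ω×Iω = (-0.0168, -0.0240, 0.0140)
angular accel α = (1.0486, 1.7400, 0.9333)
new body rate ω' = (0.6049, -0.5260, -0.5067)
Hamilton product q⊗(0,ω) = (0.1000000, -0.6535535, 0.7949749, -0.1757358)
q + ½dt·q⊗(0,ω), renormalized = (-0.7011, 0.4667, 0.5390, -0.0088)
a = F/m = (-0.2400, -0.2000, -0.3200)
p' = p + v·dt = (2.5500, -1.9600, 0.0500)
v' = v + a·dt = (-1.5240, -1.6200, -0.5320)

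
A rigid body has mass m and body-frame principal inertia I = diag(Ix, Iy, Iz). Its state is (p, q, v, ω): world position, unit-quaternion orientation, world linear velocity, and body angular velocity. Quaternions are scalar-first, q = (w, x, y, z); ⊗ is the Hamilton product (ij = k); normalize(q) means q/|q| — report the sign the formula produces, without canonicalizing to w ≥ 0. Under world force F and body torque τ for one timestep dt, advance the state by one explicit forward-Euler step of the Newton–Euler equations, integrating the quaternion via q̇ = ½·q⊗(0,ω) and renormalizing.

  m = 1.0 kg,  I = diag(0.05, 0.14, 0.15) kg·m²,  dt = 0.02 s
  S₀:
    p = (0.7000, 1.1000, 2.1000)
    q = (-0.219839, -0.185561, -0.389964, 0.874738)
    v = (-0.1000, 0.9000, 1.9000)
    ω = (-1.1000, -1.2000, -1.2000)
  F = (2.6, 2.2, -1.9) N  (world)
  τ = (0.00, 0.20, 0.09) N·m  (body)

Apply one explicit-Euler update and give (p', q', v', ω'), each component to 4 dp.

p' = (0.6980, 1.1180, 2.1380)
q' = (-0.2160, -0.1679, -0.3991, 0.8751)
v' = (-0.0480, 0.9440, 1.8620)
ω' = (-1.1058, -1.1526, -1.2038)

angular accel α = (-0.2880, 2.3714, -0.1920)
ω' = ω + α·dt = (-1.1058, -1.1526, -1.2038)
Hamilton product q⊗(0,ω) = (0.3776117, 1.7594653, -0.9210782, 0.0575196)
q + ½dt·q⊗(0,ω), renormalized = (-0.2160, -0.1679, -0.3991, 0.8751)
new position p' = (0.6980, 1.1180, 2.1380)
v + (F/m)dt = (-0.0480, 0.9440, 1.8620)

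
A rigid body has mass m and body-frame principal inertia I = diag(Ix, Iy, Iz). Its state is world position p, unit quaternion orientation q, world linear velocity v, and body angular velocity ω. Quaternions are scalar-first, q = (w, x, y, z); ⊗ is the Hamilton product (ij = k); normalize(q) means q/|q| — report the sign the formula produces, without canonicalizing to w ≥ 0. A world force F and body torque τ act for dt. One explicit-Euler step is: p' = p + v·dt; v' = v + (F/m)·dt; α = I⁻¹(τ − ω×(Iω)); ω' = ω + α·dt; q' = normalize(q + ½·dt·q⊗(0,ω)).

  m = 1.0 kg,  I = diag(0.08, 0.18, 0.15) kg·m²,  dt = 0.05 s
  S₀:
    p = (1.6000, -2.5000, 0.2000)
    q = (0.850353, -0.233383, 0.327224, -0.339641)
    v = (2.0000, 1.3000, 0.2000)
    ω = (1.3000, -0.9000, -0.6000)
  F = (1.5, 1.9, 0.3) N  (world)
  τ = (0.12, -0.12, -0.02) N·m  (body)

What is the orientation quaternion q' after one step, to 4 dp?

q⊗(0,ω) = (0.3941149, 0.6034476, -1.3468808, -0.7255583)
q' = normalize(q + ½dt·q⊗(0,ω)) = (0.8594, -0.2181, 0.2933, -0.3575)

q' = (0.8594, -0.2181, 0.2933, -0.3575)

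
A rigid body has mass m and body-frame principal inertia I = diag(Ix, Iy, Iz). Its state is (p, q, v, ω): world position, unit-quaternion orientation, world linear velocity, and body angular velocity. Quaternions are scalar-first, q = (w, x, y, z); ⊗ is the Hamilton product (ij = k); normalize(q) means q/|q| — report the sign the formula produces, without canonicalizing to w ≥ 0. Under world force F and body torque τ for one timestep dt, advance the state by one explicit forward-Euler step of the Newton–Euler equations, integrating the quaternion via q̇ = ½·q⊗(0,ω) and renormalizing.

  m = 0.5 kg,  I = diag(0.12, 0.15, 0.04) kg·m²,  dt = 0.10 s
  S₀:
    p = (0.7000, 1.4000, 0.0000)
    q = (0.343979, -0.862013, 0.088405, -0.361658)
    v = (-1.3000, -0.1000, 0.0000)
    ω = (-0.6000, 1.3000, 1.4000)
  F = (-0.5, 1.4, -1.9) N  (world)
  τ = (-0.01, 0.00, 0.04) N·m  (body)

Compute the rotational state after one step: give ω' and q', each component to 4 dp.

ω' = (-0.4415, 1.3448, 1.5585)
q' = (0.3360, -0.8384, 0.1810, -0.3890)

ω×(Iω) gyroscopic = (-0.2002, -0.0672, -0.0234)
angular accel α = (1.5850, 0.4480, 1.5850)
ω' = ω + α·dt = (-0.4415, 1.3448, 1.5585)
Hamilton product q⊗(0,ω) = (-0.1258131, 0.3875350, 1.8709857, -0.5860033)
q + ½dt·q⊗(0,ω), renormalized = (0.3360, -0.8384, 0.1810, -0.3890)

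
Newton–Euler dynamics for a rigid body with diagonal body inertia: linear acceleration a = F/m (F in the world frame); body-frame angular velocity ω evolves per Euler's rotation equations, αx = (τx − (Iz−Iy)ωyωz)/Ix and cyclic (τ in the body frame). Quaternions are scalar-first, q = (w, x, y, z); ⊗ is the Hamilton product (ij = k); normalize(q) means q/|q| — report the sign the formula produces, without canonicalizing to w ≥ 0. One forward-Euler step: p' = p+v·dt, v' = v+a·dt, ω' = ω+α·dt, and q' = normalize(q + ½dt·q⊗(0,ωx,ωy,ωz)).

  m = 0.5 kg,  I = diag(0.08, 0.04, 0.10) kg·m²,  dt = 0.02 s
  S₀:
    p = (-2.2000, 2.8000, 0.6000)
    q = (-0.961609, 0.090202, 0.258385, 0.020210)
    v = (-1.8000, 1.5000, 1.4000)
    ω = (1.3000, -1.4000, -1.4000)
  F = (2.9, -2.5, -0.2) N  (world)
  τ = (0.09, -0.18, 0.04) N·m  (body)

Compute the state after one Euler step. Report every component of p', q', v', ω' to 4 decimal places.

linear accel F/m = (5.8000, -5.0000, -0.4000)
p + v·dt = (-2.2360, 2.8300, 0.6280)
v + (F/m)dt = (-1.6840, 1.4000, 1.3920)
angular accel α = (-0.3450, -5.4100, -0.3280)
new body rate ω' = (1.2931, -1.5082, -1.4066)
Hamilton product q⊗(0,ω) = (0.2727704, -1.5835367, 1.4988084, 0.8840693)
q' = normalize(q + ½dt·q⊗(0,ω)) = (-0.9586, 0.0743, 0.2733, 0.0290)

p' = (-2.2360, 2.8300, 0.6280)
q' = (-0.9586, 0.0743, 0.2733, 0.0290)
v' = (-1.6840, 1.4000, 1.3920)
ω' = (1.2931, -1.5082, -1.4066)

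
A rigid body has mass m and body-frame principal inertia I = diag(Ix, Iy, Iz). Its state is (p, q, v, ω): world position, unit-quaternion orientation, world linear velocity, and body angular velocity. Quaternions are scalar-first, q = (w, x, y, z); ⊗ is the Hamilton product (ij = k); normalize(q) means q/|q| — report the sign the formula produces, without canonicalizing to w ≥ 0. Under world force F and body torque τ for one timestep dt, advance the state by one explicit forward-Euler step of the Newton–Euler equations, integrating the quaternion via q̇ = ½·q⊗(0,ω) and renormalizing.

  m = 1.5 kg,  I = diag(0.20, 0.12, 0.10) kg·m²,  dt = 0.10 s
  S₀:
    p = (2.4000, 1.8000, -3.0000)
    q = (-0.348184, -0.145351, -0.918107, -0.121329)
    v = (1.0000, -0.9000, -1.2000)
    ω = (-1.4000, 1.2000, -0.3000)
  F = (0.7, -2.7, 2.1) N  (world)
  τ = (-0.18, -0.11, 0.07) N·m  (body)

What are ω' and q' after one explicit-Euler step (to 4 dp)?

ω' = (-1.4936, 1.0733, -0.3644)
q' = (-0.3038, -0.0995, -0.9286, -0.1883)

α = I⁻¹(τ − ω×Iω) = (-0.9360, -1.2667, -0.6440)
ω + α·dt = (-1.4936, 1.0733, -0.3644)
2q̇ = q⊗(0,ω) = (0.8618383, 0.9084845, -0.2915655, -1.3553158)
q + ½dt·q⊗(0,ω), renormalized = (-0.3038, -0.0995, -0.9286, -0.1883)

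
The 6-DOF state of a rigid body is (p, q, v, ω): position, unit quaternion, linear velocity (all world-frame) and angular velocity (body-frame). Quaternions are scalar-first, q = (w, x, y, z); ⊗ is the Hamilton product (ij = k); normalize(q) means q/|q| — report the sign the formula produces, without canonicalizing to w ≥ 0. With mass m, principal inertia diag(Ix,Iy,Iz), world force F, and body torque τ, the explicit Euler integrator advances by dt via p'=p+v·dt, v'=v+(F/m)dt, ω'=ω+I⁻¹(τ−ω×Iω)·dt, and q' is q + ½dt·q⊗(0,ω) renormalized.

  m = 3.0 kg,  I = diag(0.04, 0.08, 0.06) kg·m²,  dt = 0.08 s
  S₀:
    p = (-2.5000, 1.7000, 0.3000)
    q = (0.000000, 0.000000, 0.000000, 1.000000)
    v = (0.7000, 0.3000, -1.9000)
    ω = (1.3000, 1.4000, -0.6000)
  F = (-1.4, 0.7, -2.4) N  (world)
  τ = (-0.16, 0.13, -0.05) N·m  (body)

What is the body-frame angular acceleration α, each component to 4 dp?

precession coupling ω×(Iω) = (0.0168, 0.0156, 0.0728)
angular accel α = (-4.4200, 1.4300, -2.0467)

α = (-4.4200, 1.4300, -2.0467)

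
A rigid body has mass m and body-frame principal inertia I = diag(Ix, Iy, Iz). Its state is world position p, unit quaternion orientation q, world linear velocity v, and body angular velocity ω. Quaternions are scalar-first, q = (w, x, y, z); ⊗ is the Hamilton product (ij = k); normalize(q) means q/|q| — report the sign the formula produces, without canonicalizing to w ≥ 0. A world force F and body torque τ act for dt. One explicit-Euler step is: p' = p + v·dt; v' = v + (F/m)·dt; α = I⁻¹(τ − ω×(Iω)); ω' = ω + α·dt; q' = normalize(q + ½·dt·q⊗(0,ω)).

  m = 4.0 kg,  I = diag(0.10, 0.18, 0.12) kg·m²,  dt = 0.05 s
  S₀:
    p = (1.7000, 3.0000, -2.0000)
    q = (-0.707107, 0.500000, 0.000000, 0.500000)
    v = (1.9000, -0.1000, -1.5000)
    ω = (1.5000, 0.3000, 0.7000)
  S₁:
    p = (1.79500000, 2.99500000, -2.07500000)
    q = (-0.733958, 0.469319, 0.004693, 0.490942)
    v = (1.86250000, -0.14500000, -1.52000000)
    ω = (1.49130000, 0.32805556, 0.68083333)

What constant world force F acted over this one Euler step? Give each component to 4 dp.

F = (-3.0000, -3.6000, -1.6000)

velocity change Δv = (-0.03750000, -0.04500000, -0.02000000)
applied force F = (-3.0000, -3.6000, -1.6000)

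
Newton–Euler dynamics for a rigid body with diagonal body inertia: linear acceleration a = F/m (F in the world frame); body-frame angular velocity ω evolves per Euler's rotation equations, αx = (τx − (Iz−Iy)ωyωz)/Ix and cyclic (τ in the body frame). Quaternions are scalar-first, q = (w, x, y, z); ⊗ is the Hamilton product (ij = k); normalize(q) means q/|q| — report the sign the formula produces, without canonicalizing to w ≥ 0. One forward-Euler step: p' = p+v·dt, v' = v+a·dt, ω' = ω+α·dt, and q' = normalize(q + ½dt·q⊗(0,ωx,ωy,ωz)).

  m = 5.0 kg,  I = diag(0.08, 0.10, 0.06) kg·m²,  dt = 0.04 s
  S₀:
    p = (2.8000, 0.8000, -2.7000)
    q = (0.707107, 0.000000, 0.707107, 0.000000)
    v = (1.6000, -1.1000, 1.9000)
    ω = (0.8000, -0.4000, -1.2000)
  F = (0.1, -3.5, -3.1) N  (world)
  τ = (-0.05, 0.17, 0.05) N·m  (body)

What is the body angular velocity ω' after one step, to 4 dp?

gyro term ω×Iω = (-0.0192, -0.0192, -0.0064)
angular accel α = (-0.3850, 1.8920, 0.9400)
ω + α·dt = (0.7846, -0.3243, -1.1624)

ω' = (0.7846, -0.3243, -1.1624)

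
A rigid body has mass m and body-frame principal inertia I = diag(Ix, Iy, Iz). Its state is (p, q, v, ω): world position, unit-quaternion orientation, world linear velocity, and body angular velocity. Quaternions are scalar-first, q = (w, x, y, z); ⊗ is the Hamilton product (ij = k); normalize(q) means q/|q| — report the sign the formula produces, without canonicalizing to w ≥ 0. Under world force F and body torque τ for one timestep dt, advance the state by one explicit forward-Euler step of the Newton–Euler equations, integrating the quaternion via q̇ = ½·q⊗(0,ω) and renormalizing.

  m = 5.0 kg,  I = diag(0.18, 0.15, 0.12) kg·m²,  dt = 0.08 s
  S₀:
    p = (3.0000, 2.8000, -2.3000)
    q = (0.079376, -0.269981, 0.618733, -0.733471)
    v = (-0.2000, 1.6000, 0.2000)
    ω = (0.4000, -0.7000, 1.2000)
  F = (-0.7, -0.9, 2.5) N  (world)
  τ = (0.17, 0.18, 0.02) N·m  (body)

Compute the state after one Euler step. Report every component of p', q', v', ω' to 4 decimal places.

p' = (2.9840, 2.9280, -2.2840)
q' = (0.1360, -0.2591, 0.6167, -0.7308)
v' = (-0.2112, 1.5856, 0.2400)
ω' = (0.4644, -0.6194, 1.2077)

precession coupling ω×(Iω) = (0.0252, 0.0288, 0.0084)
(τ − ω×Iω)/I = (0.8044, 1.0080, 0.0967)
ω' = ω + α·dt = (0.4644, -0.6194, 1.2077)
q⊗(0,ω) = (1.4212707, 0.2608003, -0.0249744, 0.0367447)
q + ½dt·q⊗(0,ω), renormalized = (0.1360, -0.2591, 0.6167, -0.7308)
a = F/m = (-0.1400, -0.1800, 0.5000)
p + v·dt = (2.9840, 2.9280, -2.2840)
v' = v + a·dt = (-0.2112, 1.5856, 0.2400)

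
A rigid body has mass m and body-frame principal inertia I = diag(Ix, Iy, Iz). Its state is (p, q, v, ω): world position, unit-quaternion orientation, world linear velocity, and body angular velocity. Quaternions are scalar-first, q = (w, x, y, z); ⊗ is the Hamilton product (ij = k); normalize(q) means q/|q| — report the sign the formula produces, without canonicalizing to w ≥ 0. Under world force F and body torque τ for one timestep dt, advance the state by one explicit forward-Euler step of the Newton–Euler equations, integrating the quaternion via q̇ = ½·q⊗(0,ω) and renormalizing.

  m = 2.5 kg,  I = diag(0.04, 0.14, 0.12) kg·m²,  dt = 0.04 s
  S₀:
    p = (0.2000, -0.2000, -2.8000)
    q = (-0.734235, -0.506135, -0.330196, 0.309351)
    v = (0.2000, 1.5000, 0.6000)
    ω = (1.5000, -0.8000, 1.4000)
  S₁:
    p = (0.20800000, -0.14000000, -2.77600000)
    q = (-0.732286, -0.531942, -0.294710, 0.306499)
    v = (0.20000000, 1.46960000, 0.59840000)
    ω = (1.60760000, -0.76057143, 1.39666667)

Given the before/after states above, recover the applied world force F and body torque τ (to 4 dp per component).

Δv = v₁−v₀ = (0.00000000, -0.03040000, -0.00160000)
F = m·Δv/dt = (0.0000, -1.9000, -0.1000)
ω₁ − ω₀ = (0.10760000, 0.03942857, -0.00333333)
τ = I·(Δω/dt) + ω₀×(Iω₀) = (0.1300, -0.0300, -0.1300)

F = (0.0000, -1.9000, -0.1000)
τ = (0.1300, -0.0300, -0.1300)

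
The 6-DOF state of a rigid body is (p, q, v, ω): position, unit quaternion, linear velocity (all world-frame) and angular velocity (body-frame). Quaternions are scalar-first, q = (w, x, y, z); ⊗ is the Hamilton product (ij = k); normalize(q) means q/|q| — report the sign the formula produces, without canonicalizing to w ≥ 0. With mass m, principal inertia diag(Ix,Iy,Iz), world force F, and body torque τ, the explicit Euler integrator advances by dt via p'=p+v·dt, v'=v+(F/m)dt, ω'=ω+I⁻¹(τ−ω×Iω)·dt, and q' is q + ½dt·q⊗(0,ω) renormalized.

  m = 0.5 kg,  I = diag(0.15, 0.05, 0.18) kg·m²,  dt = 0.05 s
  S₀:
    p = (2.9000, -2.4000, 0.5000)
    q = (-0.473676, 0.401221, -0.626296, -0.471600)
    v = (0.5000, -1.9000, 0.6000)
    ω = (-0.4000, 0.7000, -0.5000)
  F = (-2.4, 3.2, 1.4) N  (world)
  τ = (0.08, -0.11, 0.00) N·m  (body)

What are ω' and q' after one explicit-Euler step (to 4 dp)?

angular accel α = (0.8367, -2.0800, -0.1556)
ω + α·dt = (-0.3582, 0.5960, -0.5078)
Hamilton product q⊗(0,ω) = (0.3630956, 0.8327384, 0.0576773, 0.2671743)
q' = normalize(q + ½dt·q⊗(0,ω)) = (-0.4645, 0.4219, -0.6247, -0.4648)

ω' = (-0.3582, 0.5960, -0.5078)
q' = (-0.4645, 0.4219, -0.6247, -0.4648)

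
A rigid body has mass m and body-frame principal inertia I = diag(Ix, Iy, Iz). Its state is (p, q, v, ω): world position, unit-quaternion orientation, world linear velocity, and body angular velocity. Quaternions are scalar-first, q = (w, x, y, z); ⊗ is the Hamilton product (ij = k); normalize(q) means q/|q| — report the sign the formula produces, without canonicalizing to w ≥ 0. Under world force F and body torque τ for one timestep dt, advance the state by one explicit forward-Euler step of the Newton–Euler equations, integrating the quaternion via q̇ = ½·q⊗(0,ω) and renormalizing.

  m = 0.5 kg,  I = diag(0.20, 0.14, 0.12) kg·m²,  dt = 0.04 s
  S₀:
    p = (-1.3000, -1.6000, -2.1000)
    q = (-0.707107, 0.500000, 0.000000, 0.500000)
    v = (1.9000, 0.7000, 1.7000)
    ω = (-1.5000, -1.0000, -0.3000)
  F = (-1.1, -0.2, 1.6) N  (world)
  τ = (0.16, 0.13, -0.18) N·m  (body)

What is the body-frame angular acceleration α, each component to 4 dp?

α = (0.8300, 0.6714, -0.7500)

gyro term ω×Iω = (-0.0060, 0.0360, -0.0900)
α = I⁻¹(τ − ω×Iω) = (0.8300, 0.6714, -0.7500)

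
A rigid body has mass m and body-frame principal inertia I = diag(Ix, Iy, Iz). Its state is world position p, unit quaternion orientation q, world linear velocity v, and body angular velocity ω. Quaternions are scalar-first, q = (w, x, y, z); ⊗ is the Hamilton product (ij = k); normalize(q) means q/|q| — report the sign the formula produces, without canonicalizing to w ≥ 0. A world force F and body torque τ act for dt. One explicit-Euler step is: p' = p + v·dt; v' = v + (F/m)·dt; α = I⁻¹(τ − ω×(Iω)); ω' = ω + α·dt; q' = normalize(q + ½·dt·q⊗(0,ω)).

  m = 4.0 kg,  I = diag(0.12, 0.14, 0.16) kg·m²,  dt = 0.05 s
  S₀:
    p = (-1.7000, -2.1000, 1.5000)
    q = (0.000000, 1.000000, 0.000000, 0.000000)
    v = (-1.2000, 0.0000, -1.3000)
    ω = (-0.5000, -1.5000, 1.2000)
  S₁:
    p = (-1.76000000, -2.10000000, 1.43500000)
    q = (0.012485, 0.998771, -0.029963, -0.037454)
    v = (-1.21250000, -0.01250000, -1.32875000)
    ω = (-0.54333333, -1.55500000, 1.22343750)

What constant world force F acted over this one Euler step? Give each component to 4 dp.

F = (-1.0000, -1.0000, -2.3000)

v₁ − v₀ = (-0.01250000, -0.01250000, -0.02875000)
m·(v₁−v₀)/dt = (-1.0000, -1.0000, -2.3000)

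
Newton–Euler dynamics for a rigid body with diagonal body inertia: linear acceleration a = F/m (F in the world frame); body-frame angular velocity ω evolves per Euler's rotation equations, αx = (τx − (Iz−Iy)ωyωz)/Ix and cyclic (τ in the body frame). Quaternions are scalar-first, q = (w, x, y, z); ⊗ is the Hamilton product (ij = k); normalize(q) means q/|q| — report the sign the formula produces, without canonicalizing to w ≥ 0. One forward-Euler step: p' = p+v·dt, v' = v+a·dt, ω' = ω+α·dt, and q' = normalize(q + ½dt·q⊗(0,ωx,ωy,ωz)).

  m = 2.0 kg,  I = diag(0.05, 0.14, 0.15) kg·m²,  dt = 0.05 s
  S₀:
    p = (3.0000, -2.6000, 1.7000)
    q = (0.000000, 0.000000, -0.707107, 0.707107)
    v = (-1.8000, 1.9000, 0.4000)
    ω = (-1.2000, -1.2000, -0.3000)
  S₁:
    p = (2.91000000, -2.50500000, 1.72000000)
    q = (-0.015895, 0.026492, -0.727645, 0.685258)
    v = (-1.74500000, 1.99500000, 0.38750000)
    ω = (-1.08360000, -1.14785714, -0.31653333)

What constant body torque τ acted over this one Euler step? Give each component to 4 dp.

τ = (0.1200, 0.1100, 0.0800)

ω₁ − ω₀ = (0.11640000, 0.05214286, -0.01653333)
I·α + gyro = (0.1200, 0.1100, 0.0800)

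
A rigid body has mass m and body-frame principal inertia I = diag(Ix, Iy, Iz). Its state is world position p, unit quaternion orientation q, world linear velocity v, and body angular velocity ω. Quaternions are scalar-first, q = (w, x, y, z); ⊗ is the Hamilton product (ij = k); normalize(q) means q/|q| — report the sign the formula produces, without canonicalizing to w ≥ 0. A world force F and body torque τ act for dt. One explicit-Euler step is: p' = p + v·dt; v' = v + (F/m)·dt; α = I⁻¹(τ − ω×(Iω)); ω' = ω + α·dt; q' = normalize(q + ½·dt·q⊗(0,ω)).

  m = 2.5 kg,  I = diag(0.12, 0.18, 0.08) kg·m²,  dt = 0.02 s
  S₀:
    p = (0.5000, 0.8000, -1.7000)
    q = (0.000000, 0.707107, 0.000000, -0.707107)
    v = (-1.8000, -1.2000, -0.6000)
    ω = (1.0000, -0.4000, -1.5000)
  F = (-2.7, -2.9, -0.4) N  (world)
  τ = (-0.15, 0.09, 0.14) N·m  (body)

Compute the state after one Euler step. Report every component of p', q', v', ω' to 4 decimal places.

α = I⁻¹(τ − ω×Iω) = (-0.7500, 0.8333, 2.0500)
new body rate ω' = (0.9850, -0.3833, -1.4590)
Hamilton product q⊗(0,ω) = (-1.7677675, -0.2828428, 0.3535535, -0.2828428)
q + ½dt·q⊗(0,ω), renormalized = (-0.0177, 0.7042, 0.0035, -0.7098)
p + v·dt = (0.4640, 0.7760, -1.7120)
v' = v + a·dt = (-1.8216, -1.2232, -0.6032)

p' = (0.4640, 0.7760, -1.7120)
q' = (-0.0177, 0.7042, 0.0035, -0.7098)
v' = (-1.8216, -1.2232, -0.6032)
ω' = (0.9850, -0.3833, -1.4590)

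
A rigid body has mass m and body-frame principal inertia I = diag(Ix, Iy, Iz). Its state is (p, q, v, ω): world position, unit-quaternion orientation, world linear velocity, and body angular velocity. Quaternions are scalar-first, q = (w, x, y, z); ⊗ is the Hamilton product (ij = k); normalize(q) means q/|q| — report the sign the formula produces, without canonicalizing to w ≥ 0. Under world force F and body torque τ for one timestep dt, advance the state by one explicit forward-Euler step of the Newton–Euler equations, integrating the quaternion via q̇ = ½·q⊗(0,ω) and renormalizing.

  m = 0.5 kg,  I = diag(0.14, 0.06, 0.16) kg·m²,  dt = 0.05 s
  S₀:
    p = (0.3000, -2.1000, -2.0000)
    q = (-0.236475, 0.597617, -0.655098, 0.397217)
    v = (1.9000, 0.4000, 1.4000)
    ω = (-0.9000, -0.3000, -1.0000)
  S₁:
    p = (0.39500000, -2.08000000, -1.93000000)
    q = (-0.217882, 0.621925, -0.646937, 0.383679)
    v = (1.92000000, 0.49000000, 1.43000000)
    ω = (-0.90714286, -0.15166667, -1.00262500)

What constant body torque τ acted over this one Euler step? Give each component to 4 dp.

τ = (0.0100, 0.1600, -0.0300)

rate change Δω = (-0.00714286, 0.14833333, -0.00262500)
τ = I·(Δω/dt) + ω₀×(Iω₀) = (0.0100, 0.1600, -0.0300)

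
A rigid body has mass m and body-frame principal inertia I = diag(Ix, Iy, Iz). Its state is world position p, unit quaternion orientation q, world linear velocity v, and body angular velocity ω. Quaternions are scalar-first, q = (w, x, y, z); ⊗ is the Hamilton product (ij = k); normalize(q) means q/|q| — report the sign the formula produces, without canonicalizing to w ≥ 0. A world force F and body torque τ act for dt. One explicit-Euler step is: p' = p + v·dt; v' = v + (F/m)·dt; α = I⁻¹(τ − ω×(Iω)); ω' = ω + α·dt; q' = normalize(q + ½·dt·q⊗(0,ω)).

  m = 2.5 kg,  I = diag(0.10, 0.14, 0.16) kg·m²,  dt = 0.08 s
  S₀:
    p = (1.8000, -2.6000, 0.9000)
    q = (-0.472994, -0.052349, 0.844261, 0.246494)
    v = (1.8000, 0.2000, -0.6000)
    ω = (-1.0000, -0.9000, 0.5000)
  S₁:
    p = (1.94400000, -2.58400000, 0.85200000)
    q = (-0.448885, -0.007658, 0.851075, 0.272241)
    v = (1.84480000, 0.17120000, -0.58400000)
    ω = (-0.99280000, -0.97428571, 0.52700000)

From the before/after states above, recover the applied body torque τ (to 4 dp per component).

rate change Δω = (0.00720000, -0.07428571, 0.02700000)
ω₀×(Iω₀) = (-0.0090, 0.0300, 0.0360)
I·α + gyro = (0.0000, -0.1000, 0.0900)

τ = (0.0000, -0.1000, 0.0900)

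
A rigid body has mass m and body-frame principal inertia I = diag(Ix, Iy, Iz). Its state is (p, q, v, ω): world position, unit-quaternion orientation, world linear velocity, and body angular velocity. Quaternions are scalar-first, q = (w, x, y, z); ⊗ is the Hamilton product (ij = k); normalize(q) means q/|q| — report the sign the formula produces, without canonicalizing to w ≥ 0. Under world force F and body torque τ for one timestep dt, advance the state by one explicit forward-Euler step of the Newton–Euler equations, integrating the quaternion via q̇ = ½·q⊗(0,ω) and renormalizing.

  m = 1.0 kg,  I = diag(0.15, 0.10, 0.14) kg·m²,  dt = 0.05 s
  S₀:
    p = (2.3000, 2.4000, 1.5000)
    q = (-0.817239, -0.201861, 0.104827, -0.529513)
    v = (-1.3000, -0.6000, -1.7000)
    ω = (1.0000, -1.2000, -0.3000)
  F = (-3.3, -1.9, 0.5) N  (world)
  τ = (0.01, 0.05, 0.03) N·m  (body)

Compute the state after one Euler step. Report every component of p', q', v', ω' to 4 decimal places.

a = (-3.3000, -1.9000, 0.5000)
new position p' = (2.2350, 2.3700, 1.4150)
new velocity v' = (-1.4650, -0.6950, -1.6750)
ω×(Iω) gyroscopic = (0.0144, -0.0030, 0.0600)
α = I⁻¹(τ − ω×Iω) = (-0.0293, 0.5300, -0.2143)
new body rate ω' = (0.9985, -1.1735, -0.3107)
q⊗(0,ω) = (0.1687995, -1.4841027, 0.3906155, 0.3825779)
updated quaternion q' = (-0.8124, -0.2388, 0.1145, -0.5195)

p' = (2.2350, 2.3700, 1.4150)
q' = (-0.8124, -0.2388, 0.1145, -0.5195)
v' = (-1.4650, -0.6950, -1.6750)
ω' = (0.9985, -1.1735, -0.3107)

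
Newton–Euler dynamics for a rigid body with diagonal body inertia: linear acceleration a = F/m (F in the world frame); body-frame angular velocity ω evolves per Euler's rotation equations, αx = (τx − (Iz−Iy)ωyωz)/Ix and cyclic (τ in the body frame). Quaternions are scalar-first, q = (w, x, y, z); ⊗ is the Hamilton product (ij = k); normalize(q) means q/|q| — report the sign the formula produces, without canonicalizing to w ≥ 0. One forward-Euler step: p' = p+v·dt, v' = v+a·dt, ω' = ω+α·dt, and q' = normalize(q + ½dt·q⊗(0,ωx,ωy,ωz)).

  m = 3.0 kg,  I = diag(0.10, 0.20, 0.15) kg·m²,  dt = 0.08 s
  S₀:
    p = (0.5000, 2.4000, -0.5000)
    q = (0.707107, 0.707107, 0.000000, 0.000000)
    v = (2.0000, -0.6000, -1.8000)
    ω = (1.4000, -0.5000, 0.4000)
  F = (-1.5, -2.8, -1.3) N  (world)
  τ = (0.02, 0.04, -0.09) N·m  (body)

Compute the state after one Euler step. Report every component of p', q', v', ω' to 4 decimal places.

p' = (0.6600, 2.3520, -0.6440)
q' = (0.6662, 0.7453, -0.0254, -0.0028)
v' = (1.9600, -0.6747, -1.8347)
ω' = (1.4080, -0.4728, 0.3893)

angular accel α = (0.1000, 0.3400, -0.1333)
new body rate ω' = (1.4080, -0.4728, 0.3893)
2q̇ = q⊗(0,ω) = (-0.9899498, 0.9899498, -0.6363963, -0.0707107)
q' = normalize(q + ½dt·q⊗(0,ω)) = (0.6662, 0.7453, -0.0254, -0.0028)
a = F/m = (-0.5000, -0.9333, -0.4333)
new position p' = (0.6600, 2.3520, -0.6440)
v' = v + a·dt = (1.9600, -0.6747, -1.8347)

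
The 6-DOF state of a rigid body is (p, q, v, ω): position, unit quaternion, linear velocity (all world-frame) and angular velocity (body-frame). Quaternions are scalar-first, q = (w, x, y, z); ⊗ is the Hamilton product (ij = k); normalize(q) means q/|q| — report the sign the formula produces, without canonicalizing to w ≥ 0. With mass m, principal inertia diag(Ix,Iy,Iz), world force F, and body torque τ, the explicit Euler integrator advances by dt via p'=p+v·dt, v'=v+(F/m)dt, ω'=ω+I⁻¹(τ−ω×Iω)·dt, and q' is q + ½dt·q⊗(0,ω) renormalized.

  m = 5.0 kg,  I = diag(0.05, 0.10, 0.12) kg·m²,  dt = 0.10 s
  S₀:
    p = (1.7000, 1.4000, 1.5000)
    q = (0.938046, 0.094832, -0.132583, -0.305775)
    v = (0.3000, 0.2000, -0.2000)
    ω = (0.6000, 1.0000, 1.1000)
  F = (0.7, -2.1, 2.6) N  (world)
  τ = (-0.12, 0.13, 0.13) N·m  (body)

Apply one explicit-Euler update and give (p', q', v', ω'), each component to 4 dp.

p' = (1.7300, 1.4200, 1.4800)
q' = (0.9556, 0.1306, -0.0997, -0.2447)
v' = (0.3140, 0.1580, -0.1480)
ω' = (0.3160, 1.1762, 1.1833)

new position p' = (1.7300, 1.4200, 1.4800)
v' = v + a·dt = (0.3140, 0.1580, -0.1480)
gyro term ω×Iω = (0.0220, -0.0462, 0.0300)
(τ − ω×Iω)/I = (-2.8400, 1.7620, 0.8333)
ω' = ω + α·dt = (0.3160, 1.1762, 1.1833)
q⊗(0,ω) = (0.4120363, 0.7227613, 0.6502658, 1.2062324)
q + ½dt·q⊗(0,ω), renormalized = (0.9556, 0.1306, -0.0997, -0.2447)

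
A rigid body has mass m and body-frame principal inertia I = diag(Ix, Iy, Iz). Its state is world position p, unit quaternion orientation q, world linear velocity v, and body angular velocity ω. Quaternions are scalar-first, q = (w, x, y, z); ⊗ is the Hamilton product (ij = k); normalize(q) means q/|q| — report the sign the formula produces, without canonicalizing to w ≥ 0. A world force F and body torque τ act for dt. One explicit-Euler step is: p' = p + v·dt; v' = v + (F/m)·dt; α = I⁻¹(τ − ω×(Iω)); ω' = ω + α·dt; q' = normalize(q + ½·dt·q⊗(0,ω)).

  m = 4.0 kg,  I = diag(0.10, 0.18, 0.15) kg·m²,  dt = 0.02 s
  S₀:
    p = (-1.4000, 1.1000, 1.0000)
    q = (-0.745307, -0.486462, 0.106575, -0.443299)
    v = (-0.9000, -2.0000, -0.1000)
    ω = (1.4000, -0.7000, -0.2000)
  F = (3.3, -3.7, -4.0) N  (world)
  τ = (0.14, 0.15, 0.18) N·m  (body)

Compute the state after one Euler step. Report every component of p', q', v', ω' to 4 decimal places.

ω×(Iω) gyroscopic = (-0.0042, 0.0140, -0.0784)
angular accel α = (1.4420, 0.7556, 1.7227)
new body rate ω' = (1.4288, -0.6849, -0.1655)
Hamilton product q⊗(0,ω) = (0.6669895, -1.3750541, -0.1961961, 0.3403798)
q + ½dt·q⊗(0,ω), renormalized = (-0.7385, -0.5002, 0.1046, -0.4398)
p + v·dt = (-1.4180, 1.0600, 0.9980)
new velocity v' = (-0.8835, -2.0185, -0.1200)

p' = (-1.4180, 1.0600, 0.9980)
q' = (-0.7385, -0.5002, 0.1046, -0.4398)
v' = (-0.8835, -2.0185, -0.1200)
ω' = (1.4288, -0.6849, -0.1655)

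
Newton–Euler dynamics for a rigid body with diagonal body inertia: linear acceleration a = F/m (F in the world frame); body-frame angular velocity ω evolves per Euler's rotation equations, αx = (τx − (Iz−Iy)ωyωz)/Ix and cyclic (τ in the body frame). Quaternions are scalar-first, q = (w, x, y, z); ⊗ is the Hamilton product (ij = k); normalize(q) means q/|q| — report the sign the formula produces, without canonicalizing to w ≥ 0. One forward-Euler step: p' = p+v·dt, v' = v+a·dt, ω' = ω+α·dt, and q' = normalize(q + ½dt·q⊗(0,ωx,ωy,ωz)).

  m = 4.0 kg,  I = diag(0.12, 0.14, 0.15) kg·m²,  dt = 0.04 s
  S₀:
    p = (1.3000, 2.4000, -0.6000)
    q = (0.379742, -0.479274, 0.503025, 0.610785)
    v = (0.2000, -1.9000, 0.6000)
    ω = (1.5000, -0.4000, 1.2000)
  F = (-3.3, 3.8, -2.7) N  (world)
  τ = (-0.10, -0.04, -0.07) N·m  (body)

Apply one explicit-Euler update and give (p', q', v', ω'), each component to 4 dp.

p' = (1.3080, 2.3240, -0.5760)
q' = (0.3832, -0.4506, 0.5294, 0.6082)
v' = (0.1670, -1.8620, 0.5730)
ω' = (1.4683, -0.3960, 1.1845)

ω×(Iω) gyroscopic = (-0.0048, -0.0540, -0.0120)
α = I⁻¹(τ − ω×Iω) = (-0.7933, 0.1000, -0.3867)
ω + α·dt = (1.4683, -0.3960, 1.1845)
2q̇ = q⊗(0,ω) = (0.1871790, 1.4175570, 1.3394095, -0.1071375)
q' = normalize(q + ½dt·q⊗(0,ω)) = (0.3832, -0.4506, 0.5294, 0.6082)
linear accel F/m = (-0.8250, 0.9500, -0.6750)
new position p' = (1.3080, 2.3240, -0.5760)
v' = v + a·dt = (0.1670, -1.8620, 0.5730)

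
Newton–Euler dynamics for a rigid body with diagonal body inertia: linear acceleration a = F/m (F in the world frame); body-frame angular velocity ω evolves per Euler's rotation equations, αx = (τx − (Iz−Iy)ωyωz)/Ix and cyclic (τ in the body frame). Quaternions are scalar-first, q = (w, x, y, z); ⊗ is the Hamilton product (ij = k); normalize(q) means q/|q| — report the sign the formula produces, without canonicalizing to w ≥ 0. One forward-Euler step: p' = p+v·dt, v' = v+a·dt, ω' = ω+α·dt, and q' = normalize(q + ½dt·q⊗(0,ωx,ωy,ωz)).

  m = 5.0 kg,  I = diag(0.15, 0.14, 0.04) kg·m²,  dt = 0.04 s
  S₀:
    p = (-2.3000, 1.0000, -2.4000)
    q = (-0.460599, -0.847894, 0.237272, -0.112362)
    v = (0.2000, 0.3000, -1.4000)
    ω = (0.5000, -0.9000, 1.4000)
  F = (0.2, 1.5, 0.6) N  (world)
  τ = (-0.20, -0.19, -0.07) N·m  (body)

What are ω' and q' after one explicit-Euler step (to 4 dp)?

ω' = (0.4131, -0.9763, 1.3255)
q' = (-0.4444, -0.8474, 0.2680, -0.1123)

angular accel α = (-2.1733, -1.9071, -1.8625)
ω' = ω + α·dt = (0.4131, -0.9763, 1.3255)
q⊗(0,ω) = (0.7947986, 0.0007555, 1.5454097, -0.0003700)
q + ½dt·q⊗(0,ω), renormalized = (-0.4444, -0.8474, 0.2680, -0.1123)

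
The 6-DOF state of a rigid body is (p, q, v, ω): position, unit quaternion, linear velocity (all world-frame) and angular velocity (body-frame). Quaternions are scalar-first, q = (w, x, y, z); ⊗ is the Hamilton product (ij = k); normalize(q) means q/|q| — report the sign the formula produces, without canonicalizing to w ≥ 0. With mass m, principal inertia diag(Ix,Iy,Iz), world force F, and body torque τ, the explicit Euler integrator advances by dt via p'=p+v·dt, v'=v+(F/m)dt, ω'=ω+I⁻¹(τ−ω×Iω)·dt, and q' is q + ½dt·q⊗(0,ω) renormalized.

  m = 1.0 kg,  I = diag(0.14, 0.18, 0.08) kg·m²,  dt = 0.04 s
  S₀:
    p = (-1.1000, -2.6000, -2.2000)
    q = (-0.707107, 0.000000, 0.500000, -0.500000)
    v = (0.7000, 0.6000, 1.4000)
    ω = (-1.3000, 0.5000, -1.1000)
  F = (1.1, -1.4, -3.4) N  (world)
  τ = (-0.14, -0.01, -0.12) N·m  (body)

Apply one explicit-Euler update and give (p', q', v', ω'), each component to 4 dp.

p' = (-1.0720, -2.5760, -2.1440)
q' = (-0.7227, 0.0124, 0.5056, -0.4711)
v' = (0.7440, 0.5440, 1.2640)
ω' = (-1.3557, 0.4787, -1.1470)

new position p' = (-1.0720, -2.5760, -2.1440)
v + (F/m)dt = (0.7440, 0.5440, 1.2640)
ω×(Iω) gyroscopic = (0.0550, 0.0858, -0.0260)
α = I⁻¹(τ − ω×Iω) = (-1.3929, -0.5322, -1.1750)
ω + α·dt = (-1.3557, 0.4787, -1.1470)
2q̇ = q⊗(0,ω) = (-0.8000000, 0.6192391, 0.2964465, 1.4278177)
q' = normalize(q + ½dt·q⊗(0,ω)) = (-0.7227, 0.0124, 0.5056, -0.4711)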